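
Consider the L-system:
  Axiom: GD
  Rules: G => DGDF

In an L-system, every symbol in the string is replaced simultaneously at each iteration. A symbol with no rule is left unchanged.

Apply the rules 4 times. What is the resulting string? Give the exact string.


Step 0: GD
Step 1: DGDFD
Step 2: DDGDFDFD
Step 3: DDDGDFDFDFD
Step 4: DDDDGDFDFDFDFD

Answer: DDDDGDFDFDFDFD


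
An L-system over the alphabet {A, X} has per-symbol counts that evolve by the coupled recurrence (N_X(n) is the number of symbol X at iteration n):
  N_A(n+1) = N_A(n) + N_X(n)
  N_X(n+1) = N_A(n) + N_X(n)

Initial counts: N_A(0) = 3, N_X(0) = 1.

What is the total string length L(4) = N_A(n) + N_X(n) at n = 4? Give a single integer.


Step 0: N_A=3, N_X=1, L=4
Step 1: N_A=4, N_X=4, L=8
Step 2: N_A=8, N_X=8, L=16
Step 3: N_A=16, N_X=16, L=32
Step 4: N_A=32, N_X=32, L=64

Answer: 64


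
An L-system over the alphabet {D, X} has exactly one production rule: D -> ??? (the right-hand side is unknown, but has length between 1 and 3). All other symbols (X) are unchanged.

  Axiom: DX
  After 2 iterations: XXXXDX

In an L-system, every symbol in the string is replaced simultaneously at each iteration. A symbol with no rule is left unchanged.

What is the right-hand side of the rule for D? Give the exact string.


Trying D -> XXD:
  Step 0: DX
  Step 1: XXDX
  Step 2: XXXXDX
Matches the given result.

Answer: XXD


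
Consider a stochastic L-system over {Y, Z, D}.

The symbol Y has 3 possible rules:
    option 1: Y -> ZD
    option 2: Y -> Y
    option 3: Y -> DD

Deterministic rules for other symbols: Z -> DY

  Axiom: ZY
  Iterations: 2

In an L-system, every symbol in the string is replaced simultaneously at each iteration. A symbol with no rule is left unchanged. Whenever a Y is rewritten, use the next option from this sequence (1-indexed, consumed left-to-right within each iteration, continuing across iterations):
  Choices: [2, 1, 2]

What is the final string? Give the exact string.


Step 0: ZY
Step 1: DYY  (used choices [2])
Step 2: DZDY  (used choices [1, 2])

Answer: DZDY


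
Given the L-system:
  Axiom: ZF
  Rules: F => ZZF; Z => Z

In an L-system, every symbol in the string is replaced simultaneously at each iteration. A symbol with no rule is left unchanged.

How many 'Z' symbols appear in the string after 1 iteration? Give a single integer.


Step 0: ZF  (1 'Z')
Step 1: ZZZF  (3 'Z')

Answer: 3


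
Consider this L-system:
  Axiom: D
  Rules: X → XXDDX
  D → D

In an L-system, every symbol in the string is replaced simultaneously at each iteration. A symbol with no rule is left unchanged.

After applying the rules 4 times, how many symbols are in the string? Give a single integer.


Answer: 1

Derivation:
Step 0: length = 1
Step 1: length = 1
Step 2: length = 1
Step 3: length = 1
Step 4: length = 1


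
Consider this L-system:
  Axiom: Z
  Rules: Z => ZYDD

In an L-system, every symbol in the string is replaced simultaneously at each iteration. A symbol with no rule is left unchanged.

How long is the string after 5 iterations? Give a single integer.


Step 0: length = 1
Step 1: length = 4
Step 2: length = 7
Step 3: length = 10
Step 4: length = 13
Step 5: length = 16

Answer: 16


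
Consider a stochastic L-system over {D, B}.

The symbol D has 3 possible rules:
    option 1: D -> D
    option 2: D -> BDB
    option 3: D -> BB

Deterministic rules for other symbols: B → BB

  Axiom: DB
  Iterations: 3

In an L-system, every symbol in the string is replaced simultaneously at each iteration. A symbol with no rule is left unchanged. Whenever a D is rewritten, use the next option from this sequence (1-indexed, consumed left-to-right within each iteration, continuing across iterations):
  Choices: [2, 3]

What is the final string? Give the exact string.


Answer: BBBBBBBBBBBBBBBBBBBB

Derivation:
Step 0: DB
Step 1: BDBBB  (used choices [2])
Step 2: BBBBBBBBBB  (used choices [3])
Step 3: BBBBBBBBBBBBBBBBBBBB  (used choices [])


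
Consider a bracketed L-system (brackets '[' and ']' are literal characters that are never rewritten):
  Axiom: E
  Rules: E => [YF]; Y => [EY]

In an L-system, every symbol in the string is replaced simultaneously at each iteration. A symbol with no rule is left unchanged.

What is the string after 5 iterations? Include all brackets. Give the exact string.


Step 0: E
Step 1: [YF]
Step 2: [[EY]F]
Step 3: [[[YF][EY]]F]
Step 4: [[[[EY]F][[YF][EY]]]F]
Step 5: [[[[[YF][EY]]F][[[EY]F][[YF][EY]]]]F]

Answer: [[[[[YF][EY]]F][[[EY]F][[YF][EY]]]]F]


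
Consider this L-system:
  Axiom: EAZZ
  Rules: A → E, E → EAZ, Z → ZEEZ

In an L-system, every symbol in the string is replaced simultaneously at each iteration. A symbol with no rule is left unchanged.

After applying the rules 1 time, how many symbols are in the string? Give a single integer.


Step 0: length = 4
Step 1: length = 12

Answer: 12


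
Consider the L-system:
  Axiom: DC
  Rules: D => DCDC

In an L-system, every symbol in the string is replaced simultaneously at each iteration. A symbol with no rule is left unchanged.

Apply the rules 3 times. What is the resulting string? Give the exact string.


Answer: DCDCCDCDCCCDCDCCDCDCCCC

Derivation:
Step 0: DC
Step 1: DCDCC
Step 2: DCDCCDCDCCC
Step 3: DCDCCDCDCCCDCDCCDCDCCCC


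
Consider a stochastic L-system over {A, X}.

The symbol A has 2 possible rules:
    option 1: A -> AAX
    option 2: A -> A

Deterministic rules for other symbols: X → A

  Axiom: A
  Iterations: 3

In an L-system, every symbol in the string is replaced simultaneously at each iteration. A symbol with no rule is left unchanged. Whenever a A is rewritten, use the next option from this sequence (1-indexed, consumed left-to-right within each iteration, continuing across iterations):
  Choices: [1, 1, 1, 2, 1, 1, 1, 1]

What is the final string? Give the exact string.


Step 0: A
Step 1: AAX  (used choices [1])
Step 2: AAXAAXA  (used choices [1, 1])
Step 3: AAAXAAAXAAXAAAX  (used choices [2, 1, 1, 1, 1])

Answer: AAAXAAAXAAXAAAX


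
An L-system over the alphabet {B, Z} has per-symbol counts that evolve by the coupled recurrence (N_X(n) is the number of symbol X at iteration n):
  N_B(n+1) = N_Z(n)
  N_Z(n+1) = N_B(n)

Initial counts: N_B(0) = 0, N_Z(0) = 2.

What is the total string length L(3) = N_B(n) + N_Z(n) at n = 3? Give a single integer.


Answer: 2

Derivation:
Step 0: N_B=0, N_Z=2, L=2
Step 1: N_B=2, N_Z=0, L=2
Step 2: N_B=0, N_Z=2, L=2
Step 3: N_B=2, N_Z=0, L=2


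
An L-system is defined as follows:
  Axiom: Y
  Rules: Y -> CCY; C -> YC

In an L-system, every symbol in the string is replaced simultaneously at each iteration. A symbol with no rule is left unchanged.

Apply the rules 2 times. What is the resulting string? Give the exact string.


Step 0: Y
Step 1: CCY
Step 2: YCYCCCY

Answer: YCYCCCY


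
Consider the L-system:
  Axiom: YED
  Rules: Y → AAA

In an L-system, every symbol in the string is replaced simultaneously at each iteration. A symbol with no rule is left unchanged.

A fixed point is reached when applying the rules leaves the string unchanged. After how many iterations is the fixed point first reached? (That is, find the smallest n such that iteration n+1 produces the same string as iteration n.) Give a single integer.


Answer: 1

Derivation:
Step 0: YED
Step 1: AAAED
Step 2: AAAED  (unchanged — fixed point at step 1)


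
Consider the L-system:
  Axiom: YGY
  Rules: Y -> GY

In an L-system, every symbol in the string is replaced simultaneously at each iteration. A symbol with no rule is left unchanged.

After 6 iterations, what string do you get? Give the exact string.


Answer: GGGGGGYGGGGGGGY

Derivation:
Step 0: YGY
Step 1: GYGGY
Step 2: GGYGGGY
Step 3: GGGYGGGGY
Step 4: GGGGYGGGGGY
Step 5: GGGGGYGGGGGGY
Step 6: GGGGGGYGGGGGGGY


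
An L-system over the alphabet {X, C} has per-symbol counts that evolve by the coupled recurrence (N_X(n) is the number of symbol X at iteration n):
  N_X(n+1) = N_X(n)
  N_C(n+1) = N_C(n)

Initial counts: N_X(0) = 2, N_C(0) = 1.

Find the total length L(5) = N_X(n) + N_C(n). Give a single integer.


Step 0: N_X=2, N_C=1, L=3
Step 1: N_X=2, N_C=1, L=3
Step 2: N_X=2, N_C=1, L=3
Step 3: N_X=2, N_C=1, L=3
Step 4: N_X=2, N_C=1, L=3
Step 5: N_X=2, N_C=1, L=3

Answer: 3


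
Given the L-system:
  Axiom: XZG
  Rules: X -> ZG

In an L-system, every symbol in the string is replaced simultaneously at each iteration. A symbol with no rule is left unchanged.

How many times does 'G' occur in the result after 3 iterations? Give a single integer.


Answer: 2

Derivation:
Step 0: XZG  (1 'G')
Step 1: ZGZG  (2 'G')
Step 2: ZGZG  (2 'G')
Step 3: ZGZG  (2 'G')


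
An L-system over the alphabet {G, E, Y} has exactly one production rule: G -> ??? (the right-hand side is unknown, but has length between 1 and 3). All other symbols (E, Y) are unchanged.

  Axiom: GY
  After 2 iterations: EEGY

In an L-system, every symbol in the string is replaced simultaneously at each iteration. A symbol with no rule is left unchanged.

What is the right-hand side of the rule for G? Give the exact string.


Trying G -> EG:
  Step 0: GY
  Step 1: EGY
  Step 2: EEGY
Matches the given result.

Answer: EG


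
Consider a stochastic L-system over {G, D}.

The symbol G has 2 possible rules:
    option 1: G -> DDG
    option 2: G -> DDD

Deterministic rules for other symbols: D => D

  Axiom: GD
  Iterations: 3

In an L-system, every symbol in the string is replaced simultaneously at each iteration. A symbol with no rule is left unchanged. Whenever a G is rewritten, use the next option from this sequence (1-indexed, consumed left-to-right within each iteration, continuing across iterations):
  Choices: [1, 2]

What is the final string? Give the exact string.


Answer: DDDDDD

Derivation:
Step 0: GD
Step 1: DDGD  (used choices [1])
Step 2: DDDDDD  (used choices [2])
Step 3: DDDDDD  (used choices [])


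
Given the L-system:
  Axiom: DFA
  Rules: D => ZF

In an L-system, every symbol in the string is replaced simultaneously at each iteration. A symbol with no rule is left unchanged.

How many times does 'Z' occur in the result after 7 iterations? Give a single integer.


Step 0: DFA  (0 'Z')
Step 1: ZFFA  (1 'Z')
Step 2: ZFFA  (1 'Z')
Step 3: ZFFA  (1 'Z')
Step 4: ZFFA  (1 'Z')
Step 5: ZFFA  (1 'Z')
Step 6: ZFFA  (1 'Z')
Step 7: ZFFA  (1 'Z')

Answer: 1


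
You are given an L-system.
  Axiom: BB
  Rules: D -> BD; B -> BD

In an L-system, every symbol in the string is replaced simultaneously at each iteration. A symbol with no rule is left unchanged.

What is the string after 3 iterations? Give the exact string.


Step 0: BB
Step 1: BDBD
Step 2: BDBDBDBD
Step 3: BDBDBDBDBDBDBDBD

Answer: BDBDBDBDBDBDBDBD


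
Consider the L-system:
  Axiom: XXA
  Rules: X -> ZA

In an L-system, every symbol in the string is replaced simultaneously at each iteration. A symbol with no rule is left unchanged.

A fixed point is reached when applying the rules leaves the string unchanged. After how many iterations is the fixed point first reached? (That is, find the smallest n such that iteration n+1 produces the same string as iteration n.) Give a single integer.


Answer: 1

Derivation:
Step 0: XXA
Step 1: ZAZAA
Step 2: ZAZAA  (unchanged — fixed point at step 1)


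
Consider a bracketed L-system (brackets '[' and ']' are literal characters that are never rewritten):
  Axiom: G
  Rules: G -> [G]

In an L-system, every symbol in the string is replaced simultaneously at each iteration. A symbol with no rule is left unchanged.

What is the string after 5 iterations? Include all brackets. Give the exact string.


Step 0: G
Step 1: [G]
Step 2: [[G]]
Step 3: [[[G]]]
Step 4: [[[[G]]]]
Step 5: [[[[[G]]]]]

Answer: [[[[[G]]]]]


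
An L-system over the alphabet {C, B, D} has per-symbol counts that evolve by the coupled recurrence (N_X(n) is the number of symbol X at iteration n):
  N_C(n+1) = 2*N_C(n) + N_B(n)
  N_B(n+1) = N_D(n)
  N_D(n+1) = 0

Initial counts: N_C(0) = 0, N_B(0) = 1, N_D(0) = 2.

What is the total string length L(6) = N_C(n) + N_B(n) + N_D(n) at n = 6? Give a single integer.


Step 0: N_C=0, N_B=1, N_D=2, L=3
Step 1: N_C=1, N_B=2, N_D=0, L=3
Step 2: N_C=4, N_B=0, N_D=0, L=4
Step 3: N_C=8, N_B=0, N_D=0, L=8
Step 4: N_C=16, N_B=0, N_D=0, L=16
Step 5: N_C=32, N_B=0, N_D=0, L=32
Step 6: N_C=64, N_B=0, N_D=0, L=64

Answer: 64


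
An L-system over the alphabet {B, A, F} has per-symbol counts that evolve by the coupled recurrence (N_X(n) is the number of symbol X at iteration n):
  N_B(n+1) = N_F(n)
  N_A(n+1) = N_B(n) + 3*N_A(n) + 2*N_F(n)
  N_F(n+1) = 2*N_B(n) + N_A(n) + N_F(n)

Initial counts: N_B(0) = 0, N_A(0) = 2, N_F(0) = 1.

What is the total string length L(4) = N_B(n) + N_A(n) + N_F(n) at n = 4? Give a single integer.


Step 0: N_B=0, N_A=2, N_F=1, L=3
Step 1: N_B=1, N_A=8, N_F=3, L=12
Step 2: N_B=3, N_A=31, N_F=13, L=47
Step 3: N_B=13, N_A=122, N_F=50, L=185
Step 4: N_B=50, N_A=479, N_F=198, L=727

Answer: 727


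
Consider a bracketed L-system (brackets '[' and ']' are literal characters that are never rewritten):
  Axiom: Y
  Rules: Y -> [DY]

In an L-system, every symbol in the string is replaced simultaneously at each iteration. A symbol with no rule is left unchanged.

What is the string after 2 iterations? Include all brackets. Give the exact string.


Answer: [D[DY]]

Derivation:
Step 0: Y
Step 1: [DY]
Step 2: [D[DY]]


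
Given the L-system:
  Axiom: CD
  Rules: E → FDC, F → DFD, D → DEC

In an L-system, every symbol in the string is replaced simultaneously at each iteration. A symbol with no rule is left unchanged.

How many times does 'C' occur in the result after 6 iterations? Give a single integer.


Answer: 65

Derivation:
Step 0: CD  (1 'C')
Step 1: CDEC  (2 'C')
Step 2: CDECFDCC  (4 'C')
Step 3: CDECFDCCDFDDECCC  (7 'C')
Step 4: CDECFDCCDFDDECCCDECDFDDECDECFDCCCC  (14 'C')
Step 5: CDECFDCCDFDDECCCDECDFDDECDECFDCCCCDECFDCCDECDFDDECDECFDCCDECFDCCDFDDECCCCC  (30 'C')
Step 6: CDECFDCCDFDDECCCDECDFDDECDECFDCCCCDECFDCCDECDFDDECDECFDCCDECFDCCDFDDECCCCCDECFDCCDFDDECCCDECFDCCDECDFDDECDECFDCCDECFDCCDFDDECCCDECFDCCDFDDECCCDECDFDDECDECFDCCCCCC  (65 'C')


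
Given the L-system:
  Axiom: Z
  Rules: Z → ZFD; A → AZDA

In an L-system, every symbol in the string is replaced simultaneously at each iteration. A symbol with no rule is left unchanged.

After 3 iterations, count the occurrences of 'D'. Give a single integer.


Answer: 3

Derivation:
Step 0: Z  (0 'D')
Step 1: ZFD  (1 'D')
Step 2: ZFDFD  (2 'D')
Step 3: ZFDFDFD  (3 'D')


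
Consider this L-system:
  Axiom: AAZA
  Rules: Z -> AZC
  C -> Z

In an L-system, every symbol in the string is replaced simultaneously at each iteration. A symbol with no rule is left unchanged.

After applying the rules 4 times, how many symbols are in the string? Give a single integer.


Step 0: length = 4
Step 1: length = 6
Step 2: length = 8
Step 3: length = 12
Step 4: length = 18

Answer: 18


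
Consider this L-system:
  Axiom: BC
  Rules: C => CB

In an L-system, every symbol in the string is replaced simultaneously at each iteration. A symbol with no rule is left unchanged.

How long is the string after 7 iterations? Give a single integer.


Step 0: length = 2
Step 1: length = 3
Step 2: length = 4
Step 3: length = 5
Step 4: length = 6
Step 5: length = 7
Step 6: length = 8
Step 7: length = 9

Answer: 9


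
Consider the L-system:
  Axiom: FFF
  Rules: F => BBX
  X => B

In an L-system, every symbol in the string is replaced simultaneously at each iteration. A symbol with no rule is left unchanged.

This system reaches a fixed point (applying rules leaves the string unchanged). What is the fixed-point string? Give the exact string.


Step 0: FFF
Step 1: BBXBBXBBX
Step 2: BBBBBBBBB
Step 3: BBBBBBBBB  (unchanged — fixed point at step 2)

Answer: BBBBBBBBB


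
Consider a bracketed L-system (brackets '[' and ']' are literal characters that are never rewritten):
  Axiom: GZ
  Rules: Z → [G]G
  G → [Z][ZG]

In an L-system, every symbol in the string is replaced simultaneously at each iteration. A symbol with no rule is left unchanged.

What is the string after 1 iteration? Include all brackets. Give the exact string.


Step 0: GZ
Step 1: [Z][ZG][G]G

Answer: [Z][ZG][G]G


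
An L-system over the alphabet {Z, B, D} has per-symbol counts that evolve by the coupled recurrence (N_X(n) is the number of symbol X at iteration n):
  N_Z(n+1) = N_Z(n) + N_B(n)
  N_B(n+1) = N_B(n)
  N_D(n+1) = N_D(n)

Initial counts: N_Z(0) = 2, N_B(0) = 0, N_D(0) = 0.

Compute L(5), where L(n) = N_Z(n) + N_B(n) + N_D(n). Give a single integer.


Step 0: N_Z=2, N_B=0, N_D=0, L=2
Step 1: N_Z=2, N_B=0, N_D=0, L=2
Step 2: N_Z=2, N_B=0, N_D=0, L=2
Step 3: N_Z=2, N_B=0, N_D=0, L=2
Step 4: N_Z=2, N_B=0, N_D=0, L=2
Step 5: N_Z=2, N_B=0, N_D=0, L=2

Answer: 2


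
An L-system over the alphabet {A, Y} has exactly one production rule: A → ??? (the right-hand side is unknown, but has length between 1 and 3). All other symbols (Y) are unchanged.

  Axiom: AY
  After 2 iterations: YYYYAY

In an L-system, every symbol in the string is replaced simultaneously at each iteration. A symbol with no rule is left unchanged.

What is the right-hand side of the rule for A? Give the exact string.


Answer: YYA

Derivation:
Trying A → YYA:
  Step 0: AY
  Step 1: YYAY
  Step 2: YYYYAY
Matches the given result.


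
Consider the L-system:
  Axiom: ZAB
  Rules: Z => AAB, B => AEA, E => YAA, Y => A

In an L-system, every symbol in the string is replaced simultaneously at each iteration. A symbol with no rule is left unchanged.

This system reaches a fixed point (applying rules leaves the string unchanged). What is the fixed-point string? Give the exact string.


Step 0: ZAB
Step 1: AABAAEA
Step 2: AAAEAAAYAAA
Step 3: AAAYAAAAAAAAA
Step 4: AAAAAAAAAAAAA
Step 5: AAAAAAAAAAAAA  (unchanged — fixed point at step 4)

Answer: AAAAAAAAAAAAA


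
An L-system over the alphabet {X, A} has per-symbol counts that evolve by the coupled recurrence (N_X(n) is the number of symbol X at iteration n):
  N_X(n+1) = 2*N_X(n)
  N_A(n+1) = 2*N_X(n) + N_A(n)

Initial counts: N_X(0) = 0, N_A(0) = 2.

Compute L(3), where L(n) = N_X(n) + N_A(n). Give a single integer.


Step 0: N_X=0, N_A=2, L=2
Step 1: N_X=0, N_A=2, L=2
Step 2: N_X=0, N_A=2, L=2
Step 3: N_X=0, N_A=2, L=2

Answer: 2


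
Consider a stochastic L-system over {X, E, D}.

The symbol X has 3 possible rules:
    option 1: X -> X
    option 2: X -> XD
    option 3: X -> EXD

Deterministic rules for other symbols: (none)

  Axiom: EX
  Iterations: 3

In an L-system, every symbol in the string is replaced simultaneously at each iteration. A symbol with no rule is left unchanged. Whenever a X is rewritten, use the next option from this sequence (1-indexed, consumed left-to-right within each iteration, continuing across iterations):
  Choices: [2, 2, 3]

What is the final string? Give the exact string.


Answer: EEXDDD

Derivation:
Step 0: EX
Step 1: EXD  (used choices [2])
Step 2: EXDD  (used choices [2])
Step 3: EEXDDD  (used choices [3])


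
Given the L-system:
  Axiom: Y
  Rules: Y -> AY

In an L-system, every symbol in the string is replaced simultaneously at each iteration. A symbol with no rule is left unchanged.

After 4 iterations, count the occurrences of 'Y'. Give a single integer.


Step 0: Y  (1 'Y')
Step 1: AY  (1 'Y')
Step 2: AAY  (1 'Y')
Step 3: AAAY  (1 'Y')
Step 4: AAAAY  (1 'Y')

Answer: 1


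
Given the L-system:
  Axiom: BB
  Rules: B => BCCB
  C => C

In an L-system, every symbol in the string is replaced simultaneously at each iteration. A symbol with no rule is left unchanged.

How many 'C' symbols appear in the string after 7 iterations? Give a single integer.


Answer: 508

Derivation:
Step 0: length=2, 'C' count=0
Step 1: length=8, 'C' count=4
Step 2: length=20, 'C' count=12
Step 3: length=44, 'C' count=28
Step 4: length=92, 'C' count=60
Step 5: length=188, 'C' count=124
Step 6: length=380, 'C' count=252
Step 7: length=764, 'C' count=508
Final string: BCCBCCBCCBCCBCCBCCBCCBCCBCCBCCBCCBCCBCCBCCBCCBCCBCCBCCBCCBCCBCCBCCBCCBCCBCCBCCBCCBCCBCCBCCBCCBCCBCCBCCBCCBCCBCCBCCBCCBCCBCCBCCBCCBCCBCCBCCBCCBCCBCCBCCBCCBCCBCCBCCBCCBCCBCCBCCBCCBCCBCCBCCBCCBCCBCCBCCBCCBCCBCCBCCBCCBCCBCCBCCBCCBCCBCCBCCBCCBCCBCCBCCBCCBCCBCCBCCBCCBCCBCCBCCBCCBCCBCCBCCBCCBCCBCCBCCBCCBCCBCCBCCBCCBCCBCCBCCBCCBCCBCCBCCBCCBCCBCCBCCBCCBCCBCCBCCBCCBCCBCCBCCBCCBCCBCCBCCBCCBBCCBCCBCCBCCBCCBCCBCCBCCBCCBCCBCCBCCBCCBCCBCCBCCBCCBCCBCCBCCBCCBCCBCCBCCBCCBCCBCCBCCBCCBCCBCCBCCBCCBCCBCCBCCBCCBCCBCCBCCBCCBCCBCCBCCBCCBCCBCCBCCBCCBCCBCCBCCBCCBCCBCCBCCBCCBCCBCCBCCBCCBCCBCCBCCBCCBCCBCCBCCBCCBCCBCCBCCBCCBCCBCCBCCBCCBCCBCCBCCBCCBCCBCCBCCBCCBCCBCCBCCBCCBCCBCCBCCBCCBCCBCCBCCBCCBCCBCCBCCBCCBCCBCCBCCBCCBCCBCCBCCBCCBCCBCCBCCBCCBCCBCCBCCBCCBCCBCCBCCBCCBCCBCCBCCBCCBCCBCCB


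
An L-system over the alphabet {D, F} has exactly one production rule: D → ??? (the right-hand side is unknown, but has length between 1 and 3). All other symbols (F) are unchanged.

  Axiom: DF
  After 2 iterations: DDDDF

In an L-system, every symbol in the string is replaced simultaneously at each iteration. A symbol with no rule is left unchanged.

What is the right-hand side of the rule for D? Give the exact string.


Trying D → DD:
  Step 0: DF
  Step 1: DDF
  Step 2: DDDDF
Matches the given result.

Answer: DD


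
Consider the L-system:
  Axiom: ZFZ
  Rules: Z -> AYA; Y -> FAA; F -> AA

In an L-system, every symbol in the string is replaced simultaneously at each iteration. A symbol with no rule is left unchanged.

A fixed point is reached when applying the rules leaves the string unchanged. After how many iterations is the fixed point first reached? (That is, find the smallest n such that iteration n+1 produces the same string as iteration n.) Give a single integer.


Answer: 3

Derivation:
Step 0: ZFZ
Step 1: AYAAAAYA
Step 2: AFAAAAAAFAAA
Step 3: AAAAAAAAAAAAAA
Step 4: AAAAAAAAAAAAAA  (unchanged — fixed point at step 3)


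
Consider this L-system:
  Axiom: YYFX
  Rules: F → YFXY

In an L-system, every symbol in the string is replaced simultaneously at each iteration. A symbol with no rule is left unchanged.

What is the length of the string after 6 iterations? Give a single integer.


Answer: 22

Derivation:
Step 0: length = 4
Step 1: length = 7
Step 2: length = 10
Step 3: length = 13
Step 4: length = 16
Step 5: length = 19
Step 6: length = 22


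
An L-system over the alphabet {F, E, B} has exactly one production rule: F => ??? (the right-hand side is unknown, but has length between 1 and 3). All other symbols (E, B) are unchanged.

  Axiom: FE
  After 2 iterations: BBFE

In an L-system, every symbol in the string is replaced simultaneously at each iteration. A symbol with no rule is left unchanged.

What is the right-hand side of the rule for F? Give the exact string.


Trying F => BF:
  Step 0: FE
  Step 1: BFE
  Step 2: BBFE
Matches the given result.

Answer: BF


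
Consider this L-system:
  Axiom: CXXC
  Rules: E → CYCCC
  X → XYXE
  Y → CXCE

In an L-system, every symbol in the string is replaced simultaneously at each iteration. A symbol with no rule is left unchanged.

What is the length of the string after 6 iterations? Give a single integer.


Answer: 2100

Derivation:
Step 0: length = 4
Step 1: length = 10
Step 2: length = 36
Step 3: length = 108
Step 4: length = 298
Step 5: length = 796
Step 6: length = 2100


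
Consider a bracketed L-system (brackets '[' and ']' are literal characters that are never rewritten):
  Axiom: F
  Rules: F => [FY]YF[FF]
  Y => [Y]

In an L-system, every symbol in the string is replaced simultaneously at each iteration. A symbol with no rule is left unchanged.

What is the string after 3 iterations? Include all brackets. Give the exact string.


Step 0: F
Step 1: [FY]YF[FF]
Step 2: [[FY]YF[FF][Y]][Y][FY]YF[FF][[FY]YF[FF][FY]YF[FF]]
Step 3: [[[FY]YF[FF][Y]][Y][FY]YF[FF][[FY]YF[FF][FY]YF[FF]][[Y]]][[Y]][[FY]YF[FF][Y]][Y][FY]YF[FF][[FY]YF[FF][FY]YF[FF]][[[FY]YF[FF][Y]][Y][FY]YF[FF][[FY]YF[FF][FY]YF[FF]][[FY]YF[FF][Y]][Y][FY]YF[FF][[FY]YF[FF][FY]YF[FF]]]

Answer: [[[FY]YF[FF][Y]][Y][FY]YF[FF][[FY]YF[FF][FY]YF[FF]][[Y]]][[Y]][[FY]YF[FF][Y]][Y][FY]YF[FF][[FY]YF[FF][FY]YF[FF]][[[FY]YF[FF][Y]][Y][FY]YF[FF][[FY]YF[FF][FY]YF[FF]][[FY]YF[FF][Y]][Y][FY]YF[FF][[FY]YF[FF][FY]YF[FF]]]


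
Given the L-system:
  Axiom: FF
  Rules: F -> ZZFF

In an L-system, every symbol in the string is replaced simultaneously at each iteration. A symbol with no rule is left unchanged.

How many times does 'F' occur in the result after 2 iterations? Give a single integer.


Step 0: FF  (2 'F')
Step 1: ZZFFZZFF  (4 'F')
Step 2: ZZZZFFZZFFZZZZFFZZFF  (8 'F')

Answer: 8


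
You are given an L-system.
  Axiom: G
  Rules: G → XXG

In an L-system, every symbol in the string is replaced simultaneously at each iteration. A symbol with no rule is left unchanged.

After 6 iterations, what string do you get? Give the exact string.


Step 0: G
Step 1: XXG
Step 2: XXXXG
Step 3: XXXXXXG
Step 4: XXXXXXXXG
Step 5: XXXXXXXXXXG
Step 6: XXXXXXXXXXXXG

Answer: XXXXXXXXXXXXG


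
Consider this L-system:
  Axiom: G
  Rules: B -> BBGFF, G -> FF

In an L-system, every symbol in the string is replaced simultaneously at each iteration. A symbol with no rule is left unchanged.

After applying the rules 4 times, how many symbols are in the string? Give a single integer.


Step 0: length = 1
Step 1: length = 2
Step 2: length = 2
Step 3: length = 2
Step 4: length = 2

Answer: 2


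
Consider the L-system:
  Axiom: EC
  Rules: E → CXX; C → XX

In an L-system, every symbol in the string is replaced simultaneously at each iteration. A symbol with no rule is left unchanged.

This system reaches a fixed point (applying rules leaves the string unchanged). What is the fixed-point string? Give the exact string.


Step 0: EC
Step 1: CXXXX
Step 2: XXXXXX
Step 3: XXXXXX  (unchanged — fixed point at step 2)

Answer: XXXXXX


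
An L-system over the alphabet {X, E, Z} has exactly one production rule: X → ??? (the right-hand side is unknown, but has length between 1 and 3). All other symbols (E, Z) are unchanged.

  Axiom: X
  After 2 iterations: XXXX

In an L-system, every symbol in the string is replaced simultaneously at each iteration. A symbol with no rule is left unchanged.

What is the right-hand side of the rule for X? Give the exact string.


Answer: XX

Derivation:
Trying X → XX:
  Step 0: X
  Step 1: XX
  Step 2: XXXX
Matches the given result.


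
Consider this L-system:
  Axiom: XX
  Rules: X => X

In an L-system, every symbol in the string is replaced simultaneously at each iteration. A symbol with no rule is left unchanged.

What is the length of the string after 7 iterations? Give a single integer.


Step 0: length = 2
Step 1: length = 2
Step 2: length = 2
Step 3: length = 2
Step 4: length = 2
Step 5: length = 2
Step 6: length = 2
Step 7: length = 2

Answer: 2


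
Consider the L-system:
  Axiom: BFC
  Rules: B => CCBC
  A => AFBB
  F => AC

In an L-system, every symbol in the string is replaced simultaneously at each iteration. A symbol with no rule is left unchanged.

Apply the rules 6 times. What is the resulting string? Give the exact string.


Step 0: BFC
Step 1: CCBCACC
Step 2: CCCCBCCAFBBCC
Step 3: CCCCCCBCCCAFBBACCCBCCCBCCC
Step 4: CCCCCCCCBCCCCAFBBACCCBCCCBCAFBBCCCCCBCCCCCCBCCCC
Step 5: CCCCCCCCCCBCCCCCAFBBACCCBCCCBCAFBBCCCCCBCCCCCCBCCAFBBACCCBCCCBCCCCCCCCBCCCCCCCCCBCCCCC
Step 6: CCCCCCCCCCCCBCCCCCCAFBBACCCBCCCBCAFBBCCCCCBCCCCCCBCCAFBBACCCBCCCBCCCCCCCCBCCCCCCCCCBCCCAFBBACCCBCCCBCAFBBCCCCCBCCCCCCBCCCCCCCCCCCBCCCCCCCCCCCCBCCCCCC

Answer: CCCCCCCCCCCCBCCCCCCAFBBACCCBCCCBCAFBBCCCCCBCCCCCCBCCAFBBACCCBCCCBCCCCCCCCBCCCCCCCCCBCCCAFBBACCCBCCCBCAFBBCCCCCBCCCCCCBCCCCCCCCCCCBCCCCCCCCCCCCBCCCCCC


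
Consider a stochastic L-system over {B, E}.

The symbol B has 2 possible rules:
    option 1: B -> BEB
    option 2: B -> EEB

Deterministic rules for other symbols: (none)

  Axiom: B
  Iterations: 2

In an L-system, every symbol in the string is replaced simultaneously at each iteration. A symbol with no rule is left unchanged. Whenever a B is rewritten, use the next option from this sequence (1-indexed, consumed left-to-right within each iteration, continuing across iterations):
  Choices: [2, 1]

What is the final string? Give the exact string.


Answer: EEBEB

Derivation:
Step 0: B
Step 1: EEB  (used choices [2])
Step 2: EEBEB  (used choices [1])


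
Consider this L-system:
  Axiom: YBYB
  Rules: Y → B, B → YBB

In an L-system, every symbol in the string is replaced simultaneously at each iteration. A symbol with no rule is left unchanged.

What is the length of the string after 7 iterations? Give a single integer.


Answer: 1632

Derivation:
Step 0: length = 4
Step 1: length = 8
Step 2: length = 20
Step 3: length = 48
Step 4: length = 116
Step 5: length = 280
Step 6: length = 676
Step 7: length = 1632


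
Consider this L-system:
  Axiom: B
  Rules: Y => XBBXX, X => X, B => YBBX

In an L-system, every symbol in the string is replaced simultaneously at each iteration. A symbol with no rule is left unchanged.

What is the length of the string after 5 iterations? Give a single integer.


Step 0: length = 1
Step 1: length = 4
Step 2: length = 14
Step 3: length = 40
Step 4: length = 112
Step 5: length = 308

Answer: 308


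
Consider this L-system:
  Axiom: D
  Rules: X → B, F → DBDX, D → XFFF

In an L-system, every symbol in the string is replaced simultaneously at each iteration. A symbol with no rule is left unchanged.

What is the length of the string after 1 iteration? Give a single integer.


Answer: 4

Derivation:
Step 0: length = 1
Step 1: length = 4


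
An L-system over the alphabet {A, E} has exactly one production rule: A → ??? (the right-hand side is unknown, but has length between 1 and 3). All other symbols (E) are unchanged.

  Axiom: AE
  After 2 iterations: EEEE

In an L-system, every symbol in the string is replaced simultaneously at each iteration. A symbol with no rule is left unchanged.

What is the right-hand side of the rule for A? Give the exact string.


Trying A → EEE:
  Step 0: AE
  Step 1: EEEE
  Step 2: EEEE
Matches the given result.

Answer: EEE


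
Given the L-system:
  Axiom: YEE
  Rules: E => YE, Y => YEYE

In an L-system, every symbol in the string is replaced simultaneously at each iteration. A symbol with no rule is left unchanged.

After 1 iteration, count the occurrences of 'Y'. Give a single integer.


Step 0: YEE  (1 'Y')
Step 1: YEYEYEYE  (4 'Y')

Answer: 4


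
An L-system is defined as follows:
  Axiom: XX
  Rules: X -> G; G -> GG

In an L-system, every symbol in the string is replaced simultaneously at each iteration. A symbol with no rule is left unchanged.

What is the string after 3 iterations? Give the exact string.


Answer: GGGGGGGG

Derivation:
Step 0: XX
Step 1: GG
Step 2: GGGG
Step 3: GGGGGGGG


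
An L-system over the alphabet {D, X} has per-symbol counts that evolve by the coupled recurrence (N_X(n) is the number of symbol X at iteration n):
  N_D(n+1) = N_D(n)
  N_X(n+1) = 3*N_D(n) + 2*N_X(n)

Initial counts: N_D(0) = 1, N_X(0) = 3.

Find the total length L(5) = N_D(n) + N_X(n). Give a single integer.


Step 0: N_D=1, N_X=3, L=4
Step 1: N_D=1, N_X=9, L=10
Step 2: N_D=1, N_X=21, L=22
Step 3: N_D=1, N_X=45, L=46
Step 4: N_D=1, N_X=93, L=94
Step 5: N_D=1, N_X=189, L=190

Answer: 190


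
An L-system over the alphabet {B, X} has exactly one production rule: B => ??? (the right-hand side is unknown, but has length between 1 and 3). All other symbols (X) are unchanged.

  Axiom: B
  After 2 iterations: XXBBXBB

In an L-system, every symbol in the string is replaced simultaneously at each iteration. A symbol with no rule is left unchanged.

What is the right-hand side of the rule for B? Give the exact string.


Answer: XBB

Derivation:
Trying B => XBB:
  Step 0: B
  Step 1: XBB
  Step 2: XXBBXBB
Matches the given result.


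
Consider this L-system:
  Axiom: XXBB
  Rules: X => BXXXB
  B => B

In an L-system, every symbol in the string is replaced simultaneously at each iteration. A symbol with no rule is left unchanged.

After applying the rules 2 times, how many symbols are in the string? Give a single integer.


Step 0: length = 4
Step 1: length = 12
Step 2: length = 36

Answer: 36


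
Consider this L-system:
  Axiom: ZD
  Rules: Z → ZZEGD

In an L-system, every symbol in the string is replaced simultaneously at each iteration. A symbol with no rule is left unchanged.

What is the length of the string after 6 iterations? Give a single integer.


Answer: 254

Derivation:
Step 0: length = 2
Step 1: length = 6
Step 2: length = 14
Step 3: length = 30
Step 4: length = 62
Step 5: length = 126
Step 6: length = 254


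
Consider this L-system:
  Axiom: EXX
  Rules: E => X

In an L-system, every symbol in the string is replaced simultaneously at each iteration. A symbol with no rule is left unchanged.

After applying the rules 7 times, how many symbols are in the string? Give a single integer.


Answer: 3

Derivation:
Step 0: length = 3
Step 1: length = 3
Step 2: length = 3
Step 3: length = 3
Step 4: length = 3
Step 5: length = 3
Step 6: length = 3
Step 7: length = 3


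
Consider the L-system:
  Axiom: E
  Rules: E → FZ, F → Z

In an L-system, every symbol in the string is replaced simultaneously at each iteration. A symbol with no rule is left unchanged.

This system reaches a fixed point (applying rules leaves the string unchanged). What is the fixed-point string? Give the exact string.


Step 0: E
Step 1: FZ
Step 2: ZZ
Step 3: ZZ  (unchanged — fixed point at step 2)

Answer: ZZ


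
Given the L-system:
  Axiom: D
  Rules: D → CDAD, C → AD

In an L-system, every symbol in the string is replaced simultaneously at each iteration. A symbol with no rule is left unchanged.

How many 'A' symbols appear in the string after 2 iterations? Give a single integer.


Step 0: D  (0 'A')
Step 1: CDAD  (1 'A')
Step 2: ADCDADACDAD  (4 'A')

Answer: 4


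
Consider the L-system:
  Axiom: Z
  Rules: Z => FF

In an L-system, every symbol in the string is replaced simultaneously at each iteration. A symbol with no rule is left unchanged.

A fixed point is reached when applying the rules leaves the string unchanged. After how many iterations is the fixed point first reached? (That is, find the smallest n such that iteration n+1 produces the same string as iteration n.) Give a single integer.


Step 0: Z
Step 1: FF
Step 2: FF  (unchanged — fixed point at step 1)

Answer: 1


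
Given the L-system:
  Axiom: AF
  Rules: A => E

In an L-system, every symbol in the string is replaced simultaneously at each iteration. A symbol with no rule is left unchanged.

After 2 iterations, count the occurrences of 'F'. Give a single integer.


Answer: 1

Derivation:
Step 0: AF  (1 'F')
Step 1: EF  (1 'F')
Step 2: EF  (1 'F')


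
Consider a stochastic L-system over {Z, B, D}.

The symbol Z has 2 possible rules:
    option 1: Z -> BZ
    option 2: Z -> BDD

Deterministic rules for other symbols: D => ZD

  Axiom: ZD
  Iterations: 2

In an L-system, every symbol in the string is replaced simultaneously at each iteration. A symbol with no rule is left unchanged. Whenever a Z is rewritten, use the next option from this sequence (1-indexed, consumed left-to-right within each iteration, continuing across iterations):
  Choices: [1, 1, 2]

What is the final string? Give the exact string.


Answer: BBZBDDZD

Derivation:
Step 0: ZD
Step 1: BZZD  (used choices [1])
Step 2: BBZBDDZD  (used choices [1, 2])


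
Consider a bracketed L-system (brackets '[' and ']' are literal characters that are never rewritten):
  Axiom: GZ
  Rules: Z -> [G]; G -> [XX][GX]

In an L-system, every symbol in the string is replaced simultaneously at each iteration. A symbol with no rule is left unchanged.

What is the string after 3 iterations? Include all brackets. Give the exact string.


Answer: [XX][[XX][[XX][GX]X]X][[XX][[XX][GX]X]]

Derivation:
Step 0: GZ
Step 1: [XX][GX][G]
Step 2: [XX][[XX][GX]X][[XX][GX]]
Step 3: [XX][[XX][[XX][GX]X]X][[XX][[XX][GX]X]]


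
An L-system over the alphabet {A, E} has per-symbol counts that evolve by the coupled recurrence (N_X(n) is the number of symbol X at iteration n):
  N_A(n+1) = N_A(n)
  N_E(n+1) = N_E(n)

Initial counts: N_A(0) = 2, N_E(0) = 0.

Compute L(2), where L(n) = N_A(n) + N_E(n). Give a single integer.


Step 0: N_A=2, N_E=0, L=2
Step 1: N_A=2, N_E=0, L=2
Step 2: N_A=2, N_E=0, L=2

Answer: 2


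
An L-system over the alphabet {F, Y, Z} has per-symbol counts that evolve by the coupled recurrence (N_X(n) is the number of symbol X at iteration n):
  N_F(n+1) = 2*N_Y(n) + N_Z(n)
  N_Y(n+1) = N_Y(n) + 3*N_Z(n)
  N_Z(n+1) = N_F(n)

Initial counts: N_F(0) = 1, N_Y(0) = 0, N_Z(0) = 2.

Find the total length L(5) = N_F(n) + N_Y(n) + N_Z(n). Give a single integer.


Step 0: N_F=1, N_Y=0, N_Z=2, L=3
Step 1: N_F=2, N_Y=6, N_Z=1, L=9
Step 2: N_F=13, N_Y=9, N_Z=2, L=24
Step 3: N_F=20, N_Y=15, N_Z=13, L=48
Step 4: N_F=43, N_Y=54, N_Z=20, L=117
Step 5: N_F=128, N_Y=114, N_Z=43, L=285

Answer: 285


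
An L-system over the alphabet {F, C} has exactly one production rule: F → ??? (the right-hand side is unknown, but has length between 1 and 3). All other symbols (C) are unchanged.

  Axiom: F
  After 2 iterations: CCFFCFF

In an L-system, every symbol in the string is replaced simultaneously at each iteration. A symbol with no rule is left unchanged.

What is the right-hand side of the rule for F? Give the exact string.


Trying F → CFF:
  Step 0: F
  Step 1: CFF
  Step 2: CCFFCFF
Matches the given result.

Answer: CFF


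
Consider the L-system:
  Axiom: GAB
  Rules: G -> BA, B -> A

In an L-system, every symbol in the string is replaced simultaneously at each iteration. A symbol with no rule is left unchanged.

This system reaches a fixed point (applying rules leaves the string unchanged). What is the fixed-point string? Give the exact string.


Step 0: GAB
Step 1: BAAA
Step 2: AAAA
Step 3: AAAA  (unchanged — fixed point at step 2)

Answer: AAAA


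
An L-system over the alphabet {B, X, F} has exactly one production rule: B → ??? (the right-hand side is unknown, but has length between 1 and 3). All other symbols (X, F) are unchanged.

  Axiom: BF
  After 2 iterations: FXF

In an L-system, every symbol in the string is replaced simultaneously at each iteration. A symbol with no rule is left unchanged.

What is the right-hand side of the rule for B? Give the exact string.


Answer: FX

Derivation:
Trying B → FX:
  Step 0: BF
  Step 1: FXF
  Step 2: FXF
Matches the given result.


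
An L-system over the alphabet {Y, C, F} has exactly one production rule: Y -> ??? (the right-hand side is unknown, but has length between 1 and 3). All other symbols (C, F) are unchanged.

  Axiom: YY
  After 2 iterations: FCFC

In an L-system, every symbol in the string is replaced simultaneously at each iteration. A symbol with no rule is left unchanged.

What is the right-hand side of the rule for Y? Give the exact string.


Trying Y -> FC:
  Step 0: YY
  Step 1: FCFC
  Step 2: FCFC
Matches the given result.

Answer: FC


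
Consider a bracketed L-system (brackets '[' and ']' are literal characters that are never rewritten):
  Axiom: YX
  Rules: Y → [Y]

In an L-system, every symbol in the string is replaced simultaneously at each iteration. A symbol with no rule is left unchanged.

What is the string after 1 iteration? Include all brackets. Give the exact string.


Step 0: YX
Step 1: [Y]X

Answer: [Y]X


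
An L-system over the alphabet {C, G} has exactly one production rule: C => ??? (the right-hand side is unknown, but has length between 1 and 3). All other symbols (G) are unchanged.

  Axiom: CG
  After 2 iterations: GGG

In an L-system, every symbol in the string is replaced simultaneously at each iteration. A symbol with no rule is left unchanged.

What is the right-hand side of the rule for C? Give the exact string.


Trying C => GG:
  Step 0: CG
  Step 1: GGG
  Step 2: GGG
Matches the given result.

Answer: GG
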